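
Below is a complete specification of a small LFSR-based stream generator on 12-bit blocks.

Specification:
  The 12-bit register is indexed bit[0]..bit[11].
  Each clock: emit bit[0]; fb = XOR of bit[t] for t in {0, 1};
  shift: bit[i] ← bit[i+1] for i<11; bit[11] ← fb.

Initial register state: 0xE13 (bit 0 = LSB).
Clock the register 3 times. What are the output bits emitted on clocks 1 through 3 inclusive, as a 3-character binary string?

110

reg_0 = 0xE13
clock 1: out=1, reg = 0x709
clock 2: out=1, reg = 0xB84
clock 3: out=0, reg = 0x5C2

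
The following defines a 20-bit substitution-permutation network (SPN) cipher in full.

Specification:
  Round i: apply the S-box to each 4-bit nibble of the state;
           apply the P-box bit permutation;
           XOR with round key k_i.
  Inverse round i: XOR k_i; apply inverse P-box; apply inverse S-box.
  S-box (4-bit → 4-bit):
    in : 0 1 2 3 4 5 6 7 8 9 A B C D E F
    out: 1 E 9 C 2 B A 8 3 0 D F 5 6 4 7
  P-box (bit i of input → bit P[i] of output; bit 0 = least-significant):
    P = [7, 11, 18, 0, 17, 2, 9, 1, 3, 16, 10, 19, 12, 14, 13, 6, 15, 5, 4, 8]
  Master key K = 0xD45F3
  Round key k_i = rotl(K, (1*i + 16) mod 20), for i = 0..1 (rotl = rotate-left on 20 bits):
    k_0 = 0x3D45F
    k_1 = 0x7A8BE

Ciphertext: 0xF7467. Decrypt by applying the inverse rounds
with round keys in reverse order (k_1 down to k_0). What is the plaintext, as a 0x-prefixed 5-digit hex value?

0x07BAF

s_0 = ciphertext = 0xF7467
s_1 = InvRound(s_0, k_1) = 0xC5A95
s_2 = InvRound(s_1, k_0) = 0x07BAF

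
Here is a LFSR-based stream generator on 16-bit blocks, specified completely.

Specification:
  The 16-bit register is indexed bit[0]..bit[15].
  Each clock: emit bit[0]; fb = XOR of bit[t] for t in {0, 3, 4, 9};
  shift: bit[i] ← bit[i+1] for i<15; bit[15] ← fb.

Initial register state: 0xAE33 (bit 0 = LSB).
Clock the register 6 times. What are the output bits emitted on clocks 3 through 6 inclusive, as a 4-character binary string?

0011

reg_0 = 0xAE33
clock 1: out=1, reg = 0xD719
clock 2: out=1, reg = 0x6B8C
clock 3: out=0, reg = 0x35C6
clock 4: out=0, reg = 0x1AE3
clock 5: out=1, reg = 0x0D71
clock 6: out=1, reg = 0x06B8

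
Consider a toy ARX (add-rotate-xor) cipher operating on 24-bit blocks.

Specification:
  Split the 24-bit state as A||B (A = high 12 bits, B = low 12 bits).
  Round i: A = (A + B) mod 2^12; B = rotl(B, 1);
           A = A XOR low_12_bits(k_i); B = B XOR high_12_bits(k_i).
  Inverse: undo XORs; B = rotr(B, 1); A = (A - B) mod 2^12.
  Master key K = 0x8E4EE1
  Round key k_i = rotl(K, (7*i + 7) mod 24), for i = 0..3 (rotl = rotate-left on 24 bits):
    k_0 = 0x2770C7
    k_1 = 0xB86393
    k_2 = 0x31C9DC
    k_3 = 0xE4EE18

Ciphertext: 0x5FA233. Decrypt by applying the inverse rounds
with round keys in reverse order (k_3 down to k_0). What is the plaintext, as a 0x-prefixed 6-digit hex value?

0x8B067E

s_0 = ciphertext = 0x5FA233
s_1 = InvRound(s_0, k_3) = 0xDA4E3E
s_2 = InvRound(s_1, k_2) = 0xDE7691
s_3 = InvRound(s_2, k_1) = 0xFE9E8B
s_4 = InvRound(s_3, k_0) = 0x8B067E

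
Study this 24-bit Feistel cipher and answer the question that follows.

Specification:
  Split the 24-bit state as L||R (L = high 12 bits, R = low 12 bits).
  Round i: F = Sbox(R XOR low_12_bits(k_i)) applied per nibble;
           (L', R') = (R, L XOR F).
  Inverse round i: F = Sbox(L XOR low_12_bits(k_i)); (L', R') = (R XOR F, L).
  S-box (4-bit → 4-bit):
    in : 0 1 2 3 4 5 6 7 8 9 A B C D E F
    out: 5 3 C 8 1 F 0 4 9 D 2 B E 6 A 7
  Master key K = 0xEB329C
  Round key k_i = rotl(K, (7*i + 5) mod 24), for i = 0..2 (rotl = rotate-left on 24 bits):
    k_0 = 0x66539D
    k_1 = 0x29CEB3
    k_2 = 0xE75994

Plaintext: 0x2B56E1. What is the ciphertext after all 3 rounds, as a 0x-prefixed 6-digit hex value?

s_0 = plaintext = 0x2B56E1
s_1 = Round(s_0, k_0) = 0x6E1DFB
s_2 = Round(s_1, k_1) = 0xDFBEF8
s_3 = Round(s_2, k_2) = 0xEF89F5

0xEF89F5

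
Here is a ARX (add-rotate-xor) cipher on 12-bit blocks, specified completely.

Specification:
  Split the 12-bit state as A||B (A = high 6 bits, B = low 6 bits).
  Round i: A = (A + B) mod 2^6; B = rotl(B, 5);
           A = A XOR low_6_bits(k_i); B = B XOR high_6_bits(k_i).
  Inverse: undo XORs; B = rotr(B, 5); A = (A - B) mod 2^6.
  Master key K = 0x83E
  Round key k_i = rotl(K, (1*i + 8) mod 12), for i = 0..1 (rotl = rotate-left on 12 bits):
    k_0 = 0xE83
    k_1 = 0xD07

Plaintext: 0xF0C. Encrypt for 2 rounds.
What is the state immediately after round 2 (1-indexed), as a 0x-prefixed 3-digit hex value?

0x02A

s_0 = plaintext = 0xF0C
s_1 = Round(s_0, k_0) = 0x2FC
s_2 = Round(s_1, k_1) = 0x02A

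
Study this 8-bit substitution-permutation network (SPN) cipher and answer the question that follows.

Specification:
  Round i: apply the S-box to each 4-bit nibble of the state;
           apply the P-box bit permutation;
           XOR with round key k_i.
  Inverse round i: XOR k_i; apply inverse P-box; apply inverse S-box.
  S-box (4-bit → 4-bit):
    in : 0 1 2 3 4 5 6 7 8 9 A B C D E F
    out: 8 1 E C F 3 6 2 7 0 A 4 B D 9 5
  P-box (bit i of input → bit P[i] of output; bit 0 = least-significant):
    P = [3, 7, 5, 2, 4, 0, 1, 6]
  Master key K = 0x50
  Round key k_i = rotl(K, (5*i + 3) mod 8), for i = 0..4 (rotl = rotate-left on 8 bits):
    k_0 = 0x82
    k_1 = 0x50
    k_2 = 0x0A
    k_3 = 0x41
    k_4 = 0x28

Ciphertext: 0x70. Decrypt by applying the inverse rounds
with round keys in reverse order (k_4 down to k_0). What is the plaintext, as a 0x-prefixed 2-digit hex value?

s_0 = ciphertext = 0x70
s_1 = InvRound(s_0, k_4) = 0xE1
s_2 = InvRound(s_1, k_3) = 0x96
s_3 = InvRound(s_2, k_2) = 0x1C
s_4 = InvRound(s_3, k_1) = 0x0E
s_5 = InvRound(s_4, k_0) = 0x9C

0x9C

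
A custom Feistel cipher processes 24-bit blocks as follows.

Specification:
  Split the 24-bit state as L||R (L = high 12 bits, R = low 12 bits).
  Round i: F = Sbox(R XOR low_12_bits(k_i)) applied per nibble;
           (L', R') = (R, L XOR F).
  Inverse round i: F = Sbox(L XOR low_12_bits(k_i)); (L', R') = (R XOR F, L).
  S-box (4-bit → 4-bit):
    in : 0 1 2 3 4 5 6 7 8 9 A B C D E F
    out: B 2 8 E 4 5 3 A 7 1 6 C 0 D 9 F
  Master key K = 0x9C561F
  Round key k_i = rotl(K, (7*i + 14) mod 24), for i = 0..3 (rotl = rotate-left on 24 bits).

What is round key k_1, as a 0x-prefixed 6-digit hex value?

0xF38AC3

K = 0x9C561F
k_0 = rotl(K, (7*0+14) mod 24) = rotl(K, 14) = 0x87E715
k_1 = rotl(K, (7*1+14) mod 24) = rotl(K, 21) = 0xF38AC3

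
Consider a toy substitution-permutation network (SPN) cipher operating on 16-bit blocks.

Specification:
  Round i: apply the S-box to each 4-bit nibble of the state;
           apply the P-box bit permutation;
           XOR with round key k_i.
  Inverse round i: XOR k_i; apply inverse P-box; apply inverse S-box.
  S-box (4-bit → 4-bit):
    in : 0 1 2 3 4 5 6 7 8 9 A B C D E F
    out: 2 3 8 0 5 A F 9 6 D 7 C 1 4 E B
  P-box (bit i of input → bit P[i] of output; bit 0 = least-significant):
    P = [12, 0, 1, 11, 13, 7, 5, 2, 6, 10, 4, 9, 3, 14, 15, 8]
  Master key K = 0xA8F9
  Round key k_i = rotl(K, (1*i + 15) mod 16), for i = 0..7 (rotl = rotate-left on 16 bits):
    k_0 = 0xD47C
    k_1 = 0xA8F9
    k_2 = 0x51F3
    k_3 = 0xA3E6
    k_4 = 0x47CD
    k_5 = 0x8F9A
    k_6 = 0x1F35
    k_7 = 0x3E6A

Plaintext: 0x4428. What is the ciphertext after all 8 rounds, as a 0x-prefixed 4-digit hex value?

s_0 = plaintext = 0x4428
s_1 = Round(s_0, k_0) = 0x5423
s_2 = Round(s_1, k_1) = 0xE9AD
s_3 = Round(s_2, k_2) = 0xB201
s_4 = Round(s_3, k_3) = 0x3067
s_5 = Round(s_4, k_4) = 0x7B69
s_6 = Round(s_5, k_5) = 0xB424
s_7 = Round(s_6, k_6) = 0x8E63
s_8 = Round(s_7, k_7) = 0xD8DE

0xD8DE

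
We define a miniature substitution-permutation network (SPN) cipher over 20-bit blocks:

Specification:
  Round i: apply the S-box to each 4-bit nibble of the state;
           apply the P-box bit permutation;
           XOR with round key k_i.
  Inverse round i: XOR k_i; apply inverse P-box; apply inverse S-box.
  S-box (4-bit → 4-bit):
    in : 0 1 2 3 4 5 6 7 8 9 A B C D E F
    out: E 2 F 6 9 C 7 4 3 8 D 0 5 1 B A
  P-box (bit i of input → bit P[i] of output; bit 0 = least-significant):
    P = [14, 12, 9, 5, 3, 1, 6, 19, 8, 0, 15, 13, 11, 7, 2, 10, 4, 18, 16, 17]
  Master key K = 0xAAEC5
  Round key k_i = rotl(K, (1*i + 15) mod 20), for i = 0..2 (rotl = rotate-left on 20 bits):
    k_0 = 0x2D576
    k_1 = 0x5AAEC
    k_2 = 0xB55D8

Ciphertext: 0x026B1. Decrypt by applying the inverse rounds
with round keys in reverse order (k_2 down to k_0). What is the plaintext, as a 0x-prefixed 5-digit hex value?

0xCA3F7

s_0 = ciphertext = 0x026B1
s_1 = InvRound(s_0, k_2) = 0x5BEA2
s_2 = InvRound(s_1, k_1) = 0xB5B61
s_3 = InvRound(s_2, k_0) = 0xCA3F7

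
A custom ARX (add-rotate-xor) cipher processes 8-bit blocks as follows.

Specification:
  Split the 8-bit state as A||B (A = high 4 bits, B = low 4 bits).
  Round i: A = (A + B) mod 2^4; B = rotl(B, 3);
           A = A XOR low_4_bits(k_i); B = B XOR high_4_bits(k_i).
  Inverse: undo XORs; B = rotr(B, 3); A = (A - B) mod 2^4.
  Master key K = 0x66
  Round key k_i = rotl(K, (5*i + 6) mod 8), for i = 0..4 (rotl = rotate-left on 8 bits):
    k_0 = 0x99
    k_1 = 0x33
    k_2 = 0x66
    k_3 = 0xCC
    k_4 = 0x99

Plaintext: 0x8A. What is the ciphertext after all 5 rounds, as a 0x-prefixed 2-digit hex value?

s_0 = plaintext = 0x8A
s_1 = Round(s_0, k_0) = 0xBC
s_2 = Round(s_1, k_1) = 0x45
s_3 = Round(s_2, k_2) = 0xFC
s_4 = Round(s_3, k_3) = 0x7A
s_5 = Round(s_4, k_4) = 0x8C

0x8C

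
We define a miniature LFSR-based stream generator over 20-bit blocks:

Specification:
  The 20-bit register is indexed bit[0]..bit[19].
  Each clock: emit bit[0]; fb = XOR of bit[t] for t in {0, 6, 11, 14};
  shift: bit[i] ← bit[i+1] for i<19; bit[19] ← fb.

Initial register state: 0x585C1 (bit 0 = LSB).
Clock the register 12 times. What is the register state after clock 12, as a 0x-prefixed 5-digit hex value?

0xF7058

reg_0 = 0x585C1
clock 1: out=1, reg = 0x2C2E0
clock 2: out=0, reg = 0x16170
clock 3: out=0, reg = 0x0B0B8
clock 4: out=0, reg = 0x0585C
clock 5: out=0, reg = 0x82C2E
clock 6: out=0, reg = 0xC1617
clock 7: out=1, reg = 0xE0B0B
clock 8: out=1, reg = 0x70585
clock 9: out=1, reg = 0xB82C2
clock 10: out=0, reg = 0xDC161
clock 11: out=1, reg = 0xEE0B0
clock 12: out=0, reg = 0xF7058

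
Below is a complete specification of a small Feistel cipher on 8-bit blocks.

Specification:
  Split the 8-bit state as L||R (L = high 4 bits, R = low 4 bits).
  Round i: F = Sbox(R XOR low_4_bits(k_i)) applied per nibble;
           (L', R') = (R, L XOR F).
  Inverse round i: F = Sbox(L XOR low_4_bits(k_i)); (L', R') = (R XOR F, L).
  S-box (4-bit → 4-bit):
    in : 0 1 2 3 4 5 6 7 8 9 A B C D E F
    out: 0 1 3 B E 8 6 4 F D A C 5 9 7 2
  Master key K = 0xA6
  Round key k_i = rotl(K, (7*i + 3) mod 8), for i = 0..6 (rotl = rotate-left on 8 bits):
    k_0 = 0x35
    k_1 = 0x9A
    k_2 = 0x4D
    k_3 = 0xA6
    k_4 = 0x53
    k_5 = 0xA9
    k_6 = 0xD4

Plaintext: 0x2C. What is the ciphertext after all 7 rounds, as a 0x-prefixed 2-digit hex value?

s_0 = plaintext = 0x2C
s_1 = Round(s_0, k_0) = 0xCF
s_2 = Round(s_1, k_1) = 0xF4
s_3 = Round(s_2, k_2) = 0x42
s_4 = Round(s_3, k_3) = 0x2A
s_5 = Round(s_4, k_4) = 0xAF
s_6 = Round(s_5, k_5) = 0xFC
s_7 = Round(s_6, k_6) = 0xC0

0xC0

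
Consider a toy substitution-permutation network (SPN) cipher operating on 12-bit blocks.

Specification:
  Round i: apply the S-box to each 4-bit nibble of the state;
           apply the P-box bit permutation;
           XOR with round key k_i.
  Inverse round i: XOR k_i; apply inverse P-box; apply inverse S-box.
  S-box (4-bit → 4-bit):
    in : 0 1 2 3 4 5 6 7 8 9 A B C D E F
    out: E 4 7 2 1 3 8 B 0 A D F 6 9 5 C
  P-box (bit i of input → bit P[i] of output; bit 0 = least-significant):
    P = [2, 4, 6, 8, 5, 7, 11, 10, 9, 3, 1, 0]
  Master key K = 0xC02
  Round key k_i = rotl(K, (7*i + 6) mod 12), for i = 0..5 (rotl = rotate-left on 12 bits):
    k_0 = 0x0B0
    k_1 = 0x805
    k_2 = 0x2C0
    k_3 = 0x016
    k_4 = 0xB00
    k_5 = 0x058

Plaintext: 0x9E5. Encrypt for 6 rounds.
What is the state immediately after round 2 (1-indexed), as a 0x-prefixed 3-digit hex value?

0x901

s_0 = plaintext = 0x9E5
s_1 = Round(s_0, k_0) = 0x88D
s_2 = Round(s_1, k_1) = 0x901
s_3 = Round(s_2, k_2) = 0xE09
s_4 = Round(s_3, k_3) = 0xF84
s_5 = Round(s_4, k_4) = 0xB07
s_6 = Round(s_5, k_5) = 0xFC7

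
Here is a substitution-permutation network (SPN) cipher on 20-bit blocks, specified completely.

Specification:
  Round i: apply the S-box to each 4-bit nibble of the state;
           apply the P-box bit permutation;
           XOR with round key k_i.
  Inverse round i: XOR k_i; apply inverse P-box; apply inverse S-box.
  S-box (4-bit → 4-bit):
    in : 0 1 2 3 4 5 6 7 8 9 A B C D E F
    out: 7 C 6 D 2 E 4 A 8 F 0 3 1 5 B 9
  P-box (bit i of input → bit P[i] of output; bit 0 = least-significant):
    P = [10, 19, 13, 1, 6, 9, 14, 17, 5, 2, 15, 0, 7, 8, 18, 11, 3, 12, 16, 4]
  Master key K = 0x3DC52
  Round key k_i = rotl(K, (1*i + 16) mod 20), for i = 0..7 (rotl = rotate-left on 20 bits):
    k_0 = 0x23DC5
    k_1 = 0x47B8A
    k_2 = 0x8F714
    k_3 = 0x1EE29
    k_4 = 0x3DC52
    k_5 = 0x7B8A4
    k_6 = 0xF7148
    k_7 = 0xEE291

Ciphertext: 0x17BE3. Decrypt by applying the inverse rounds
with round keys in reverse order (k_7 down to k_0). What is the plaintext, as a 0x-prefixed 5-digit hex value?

0xD8D36

s_0 = ciphertext = 0x17BE3
s_1 = InvRound(s_0, k_7) = 0x55DF7
s_2 = InvRound(s_1, k_6) = 0xFFE89
s_3 = InvRound(s_2, k_5) = 0xCAE2B
s_4 = InvRound(s_3, k_4) = 0x96F92
s_5 = InvRound(s_4, k_3) = 0xFB3A7
s_6 = InvRound(s_5, k_2) = 0x1DF1F
s_7 = InvRound(s_6, k_1) = 0x1D5AD
s_8 = InvRound(s_7, k_0) = 0xD8D36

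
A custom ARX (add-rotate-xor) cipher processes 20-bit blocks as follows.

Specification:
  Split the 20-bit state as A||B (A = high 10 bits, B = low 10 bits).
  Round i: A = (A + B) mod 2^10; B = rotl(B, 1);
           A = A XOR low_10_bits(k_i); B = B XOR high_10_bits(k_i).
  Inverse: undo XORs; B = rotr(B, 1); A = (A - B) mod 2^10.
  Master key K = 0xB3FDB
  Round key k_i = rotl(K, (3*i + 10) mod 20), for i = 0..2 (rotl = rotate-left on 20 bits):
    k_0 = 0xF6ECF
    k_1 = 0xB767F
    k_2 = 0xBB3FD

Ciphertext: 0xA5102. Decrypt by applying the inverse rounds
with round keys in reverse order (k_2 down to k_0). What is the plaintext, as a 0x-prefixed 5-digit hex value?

s_0 = ciphertext = 0xA5102
s_1 = InvRound(s_0, k_2) = 0xDC9F7
s_2 = InvRound(s_1, k_1) = 0xDE195
s_3 = InvRound(s_2, k_0) = 0x24127

0x24127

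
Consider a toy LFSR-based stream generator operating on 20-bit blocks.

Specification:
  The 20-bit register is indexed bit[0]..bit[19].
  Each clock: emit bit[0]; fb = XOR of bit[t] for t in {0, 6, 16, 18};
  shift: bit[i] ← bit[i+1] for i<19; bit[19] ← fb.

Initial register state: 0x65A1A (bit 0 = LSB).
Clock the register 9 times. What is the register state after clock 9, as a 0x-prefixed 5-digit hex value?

reg_0 = 0x65A1A
clock 1: out=0, reg = 0xB2D0D
clock 2: out=1, reg = 0x59686
clock 3: out=0, reg = 0x2CB43
clock 4: out=1, reg = 0x165A1
clock 5: out=1, reg = 0x0B2D0
clock 6: out=0, reg = 0x85968
clock 7: out=0, reg = 0xC2CB4
clock 8: out=0, reg = 0xE165A
clock 9: out=0, reg = 0x70B2D

0x70B2D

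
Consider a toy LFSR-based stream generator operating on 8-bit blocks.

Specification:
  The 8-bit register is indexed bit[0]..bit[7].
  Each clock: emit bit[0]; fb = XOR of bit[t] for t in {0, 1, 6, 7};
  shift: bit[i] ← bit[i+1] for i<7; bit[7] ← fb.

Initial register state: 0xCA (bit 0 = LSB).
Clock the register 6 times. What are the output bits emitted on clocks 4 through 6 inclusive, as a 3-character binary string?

reg_0 = 0xCA
clock 1: out=0, reg = 0xE5
clock 2: out=1, reg = 0xF2
clock 3: out=0, reg = 0xF9
clock 4: out=1, reg = 0xFC
clock 5: out=0, reg = 0x7E
clock 6: out=0, reg = 0x3F

100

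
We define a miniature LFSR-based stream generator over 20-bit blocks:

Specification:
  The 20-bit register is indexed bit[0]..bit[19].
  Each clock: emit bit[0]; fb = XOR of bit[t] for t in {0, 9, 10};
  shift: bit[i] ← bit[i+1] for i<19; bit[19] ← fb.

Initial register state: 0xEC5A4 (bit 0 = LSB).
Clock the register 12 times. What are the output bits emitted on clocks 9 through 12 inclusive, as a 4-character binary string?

reg_0 = 0xEC5A4
clock 1: out=0, reg = 0xF62D2
clock 2: out=0, reg = 0xFB169
clock 3: out=1, reg = 0xFD8B4
clock 4: out=0, reg = 0x7EC5A
clock 5: out=0, reg = 0xBF62D
clock 6: out=1, reg = 0xDFB16
clock 7: out=0, reg = 0xEFD8B
clock 8: out=1, reg = 0x77EC5
clock 9: out=1, reg = 0xBBF62
clock 10: out=0, reg = 0x5DFB1
clock 11: out=1, reg = 0xAEFD8
clock 12: out=0, reg = 0x577EC

1010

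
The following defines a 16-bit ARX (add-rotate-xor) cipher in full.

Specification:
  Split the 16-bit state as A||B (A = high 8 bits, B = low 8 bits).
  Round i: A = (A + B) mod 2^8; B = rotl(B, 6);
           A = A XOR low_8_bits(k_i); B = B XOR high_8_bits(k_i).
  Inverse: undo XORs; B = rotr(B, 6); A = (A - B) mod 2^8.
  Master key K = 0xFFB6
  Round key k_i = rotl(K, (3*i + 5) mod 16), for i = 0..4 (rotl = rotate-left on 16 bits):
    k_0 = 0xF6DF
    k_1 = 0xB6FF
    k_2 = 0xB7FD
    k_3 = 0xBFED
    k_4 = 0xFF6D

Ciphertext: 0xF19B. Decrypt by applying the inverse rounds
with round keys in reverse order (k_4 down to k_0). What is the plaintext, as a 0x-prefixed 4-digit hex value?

s_0 = ciphertext = 0xF19B
s_1 = InvRound(s_0, k_4) = 0x0B91
s_2 = InvRound(s_1, k_3) = 0x2EB8
s_3 = InvRound(s_2, k_2) = 0x973C
s_4 = InvRound(s_3, k_1) = 0x3E2A
s_5 = InvRound(s_4, k_0) = 0x6E73

0x6E73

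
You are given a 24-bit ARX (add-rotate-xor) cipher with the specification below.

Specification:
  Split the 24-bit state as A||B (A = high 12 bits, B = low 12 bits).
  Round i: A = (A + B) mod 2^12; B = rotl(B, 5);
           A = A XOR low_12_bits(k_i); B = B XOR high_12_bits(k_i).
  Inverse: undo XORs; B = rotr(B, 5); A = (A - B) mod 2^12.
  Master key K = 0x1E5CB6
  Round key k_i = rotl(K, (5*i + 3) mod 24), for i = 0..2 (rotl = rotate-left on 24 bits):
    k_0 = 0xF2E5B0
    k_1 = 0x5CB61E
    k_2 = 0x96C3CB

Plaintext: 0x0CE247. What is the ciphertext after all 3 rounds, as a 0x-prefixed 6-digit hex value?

0x73E9F5

s_0 = plaintext = 0x0CE247
s_1 = Round(s_0, k_0) = 0x6A57CA
s_2 = Round(s_1, k_1) = 0x871C84
s_3 = Round(s_2, k_2) = 0x73E9F5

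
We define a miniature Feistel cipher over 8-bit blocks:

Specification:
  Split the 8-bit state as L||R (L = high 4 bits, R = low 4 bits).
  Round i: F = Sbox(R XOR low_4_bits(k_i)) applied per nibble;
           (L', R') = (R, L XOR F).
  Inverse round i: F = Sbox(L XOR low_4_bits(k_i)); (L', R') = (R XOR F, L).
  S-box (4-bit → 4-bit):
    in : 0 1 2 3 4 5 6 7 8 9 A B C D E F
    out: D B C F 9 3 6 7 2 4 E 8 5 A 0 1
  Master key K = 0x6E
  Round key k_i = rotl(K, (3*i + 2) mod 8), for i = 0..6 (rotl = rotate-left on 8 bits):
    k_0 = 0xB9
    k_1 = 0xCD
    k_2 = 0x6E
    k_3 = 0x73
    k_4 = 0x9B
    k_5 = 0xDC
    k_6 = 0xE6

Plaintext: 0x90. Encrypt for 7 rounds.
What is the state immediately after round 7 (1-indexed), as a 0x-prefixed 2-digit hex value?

0xFC

s_0 = plaintext = 0x90
s_1 = Round(s_0, k_0) = 0x0D
s_2 = Round(s_1, k_1) = 0xDD
s_3 = Round(s_2, k_2) = 0xD2
s_4 = Round(s_3, k_3) = 0x26
s_5 = Round(s_4, k_4) = 0x68
s_6 = Round(s_5, k_5) = 0x8F
s_7 = Round(s_6, k_6) = 0xFC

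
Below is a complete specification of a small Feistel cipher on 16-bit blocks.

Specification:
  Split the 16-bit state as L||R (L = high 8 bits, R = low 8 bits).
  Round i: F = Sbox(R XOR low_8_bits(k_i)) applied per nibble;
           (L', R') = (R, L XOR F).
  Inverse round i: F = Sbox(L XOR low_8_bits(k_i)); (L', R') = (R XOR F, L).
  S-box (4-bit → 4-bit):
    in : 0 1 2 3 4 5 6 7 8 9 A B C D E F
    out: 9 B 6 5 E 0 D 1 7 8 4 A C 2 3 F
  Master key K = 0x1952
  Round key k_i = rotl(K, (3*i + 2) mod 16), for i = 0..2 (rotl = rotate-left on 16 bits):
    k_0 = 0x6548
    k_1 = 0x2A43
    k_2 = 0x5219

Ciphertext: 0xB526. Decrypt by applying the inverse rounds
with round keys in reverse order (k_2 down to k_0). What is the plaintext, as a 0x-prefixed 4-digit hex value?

0xEADD

s_0 = ciphertext = 0xB526
s_1 = InvRound(s_0, k_2) = 0x6AB5
s_2 = InvRound(s_1, k_1) = 0xDD6A
s_3 = InvRound(s_2, k_0) = 0xEADD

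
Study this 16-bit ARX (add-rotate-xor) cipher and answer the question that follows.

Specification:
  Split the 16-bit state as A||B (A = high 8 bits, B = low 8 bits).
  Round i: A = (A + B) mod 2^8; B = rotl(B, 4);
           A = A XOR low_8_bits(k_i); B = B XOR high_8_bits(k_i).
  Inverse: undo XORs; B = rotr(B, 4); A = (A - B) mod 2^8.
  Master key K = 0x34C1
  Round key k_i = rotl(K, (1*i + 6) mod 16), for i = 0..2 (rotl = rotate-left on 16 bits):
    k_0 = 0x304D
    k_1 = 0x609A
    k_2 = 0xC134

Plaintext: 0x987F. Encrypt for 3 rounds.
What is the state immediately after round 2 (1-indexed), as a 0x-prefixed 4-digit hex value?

0xBB1C

s_0 = plaintext = 0x987F
s_1 = Round(s_0, k_0) = 0x5AC7
s_2 = Round(s_1, k_1) = 0xBB1C
s_3 = Round(s_2, k_2) = 0xE300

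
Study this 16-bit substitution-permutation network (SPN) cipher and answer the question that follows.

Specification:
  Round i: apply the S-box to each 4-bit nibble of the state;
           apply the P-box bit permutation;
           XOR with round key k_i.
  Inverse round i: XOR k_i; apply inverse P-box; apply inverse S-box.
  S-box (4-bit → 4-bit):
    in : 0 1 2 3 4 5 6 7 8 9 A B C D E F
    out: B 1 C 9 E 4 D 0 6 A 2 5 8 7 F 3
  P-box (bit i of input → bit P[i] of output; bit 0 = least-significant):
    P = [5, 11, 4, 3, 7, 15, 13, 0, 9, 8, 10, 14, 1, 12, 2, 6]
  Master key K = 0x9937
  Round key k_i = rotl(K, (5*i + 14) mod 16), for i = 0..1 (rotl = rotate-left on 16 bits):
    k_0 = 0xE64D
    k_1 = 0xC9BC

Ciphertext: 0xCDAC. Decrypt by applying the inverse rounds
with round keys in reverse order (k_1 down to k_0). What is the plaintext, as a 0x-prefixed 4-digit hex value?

s_0 = ciphertext = 0xCDAC
s_1 = InvRound(s_0, k_1) = 0x7575
s_2 = InvRound(s_1, k_0) = 0xAFA6

0xAFA6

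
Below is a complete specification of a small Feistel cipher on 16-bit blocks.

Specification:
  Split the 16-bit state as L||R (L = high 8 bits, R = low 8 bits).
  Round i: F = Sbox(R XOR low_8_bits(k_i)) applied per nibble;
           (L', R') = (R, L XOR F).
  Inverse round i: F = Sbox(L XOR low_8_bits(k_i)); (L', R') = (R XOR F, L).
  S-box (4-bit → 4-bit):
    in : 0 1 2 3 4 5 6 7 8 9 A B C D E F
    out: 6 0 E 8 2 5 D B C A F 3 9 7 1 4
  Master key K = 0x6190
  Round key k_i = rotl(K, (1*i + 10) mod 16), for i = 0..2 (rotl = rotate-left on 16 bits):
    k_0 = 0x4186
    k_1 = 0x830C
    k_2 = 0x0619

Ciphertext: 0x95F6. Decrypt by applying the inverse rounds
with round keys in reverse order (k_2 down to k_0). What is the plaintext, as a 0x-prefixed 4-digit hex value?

s_0 = ciphertext = 0x95F6
s_1 = InvRound(s_0, k_2) = 0x3F95
s_2 = InvRound(s_1, k_1) = 0x1D3F
s_3 = InvRound(s_2, k_0) = 0x9C1D

0x9C1D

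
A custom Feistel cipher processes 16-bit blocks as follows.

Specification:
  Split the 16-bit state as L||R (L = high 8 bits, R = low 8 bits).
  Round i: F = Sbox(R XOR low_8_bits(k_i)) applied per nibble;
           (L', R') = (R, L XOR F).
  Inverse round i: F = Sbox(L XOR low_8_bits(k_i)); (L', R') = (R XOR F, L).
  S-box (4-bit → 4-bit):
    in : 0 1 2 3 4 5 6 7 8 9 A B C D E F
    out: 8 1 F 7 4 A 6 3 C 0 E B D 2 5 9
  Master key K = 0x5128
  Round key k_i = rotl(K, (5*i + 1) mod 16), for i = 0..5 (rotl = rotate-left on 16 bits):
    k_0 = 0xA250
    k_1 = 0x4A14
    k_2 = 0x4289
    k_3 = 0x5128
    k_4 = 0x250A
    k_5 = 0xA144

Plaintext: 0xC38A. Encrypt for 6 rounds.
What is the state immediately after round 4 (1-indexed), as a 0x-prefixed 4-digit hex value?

0xEAC5

s_0 = plaintext = 0xC38A
s_1 = Round(s_0, k_0) = 0x8AED
s_2 = Round(s_1, k_1) = 0xED1A
s_3 = Round(s_2, k_2) = 0x1AEA
s_4 = Round(s_3, k_3) = 0xEAC5
s_5 = Round(s_4, k_4) = 0xC533
s_6 = Round(s_5, k_5) = 0x33F6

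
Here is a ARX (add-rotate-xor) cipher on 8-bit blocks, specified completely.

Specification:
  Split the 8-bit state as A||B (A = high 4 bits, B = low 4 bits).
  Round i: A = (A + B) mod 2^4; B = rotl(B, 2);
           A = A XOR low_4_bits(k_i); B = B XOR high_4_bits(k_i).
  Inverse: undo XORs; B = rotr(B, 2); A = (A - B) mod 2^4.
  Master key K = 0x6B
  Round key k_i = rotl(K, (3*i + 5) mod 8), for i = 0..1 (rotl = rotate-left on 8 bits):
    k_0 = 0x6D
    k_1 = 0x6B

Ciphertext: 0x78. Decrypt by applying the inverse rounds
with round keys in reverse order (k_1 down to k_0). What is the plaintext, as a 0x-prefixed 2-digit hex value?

s_0 = ciphertext = 0x78
s_1 = InvRound(s_0, k_1) = 0x1B
s_2 = InvRound(s_1, k_0) = 0x57

0x57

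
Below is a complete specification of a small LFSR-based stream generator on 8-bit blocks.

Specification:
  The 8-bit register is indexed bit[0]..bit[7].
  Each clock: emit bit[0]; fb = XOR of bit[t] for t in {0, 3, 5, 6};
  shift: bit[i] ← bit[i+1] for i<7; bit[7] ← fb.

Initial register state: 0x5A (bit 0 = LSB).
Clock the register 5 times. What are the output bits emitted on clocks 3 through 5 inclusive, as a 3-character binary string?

reg_0 = 0x5A
clock 1: out=0, reg = 0x2D
clock 2: out=1, reg = 0x96
clock 3: out=0, reg = 0x4B
clock 4: out=1, reg = 0xA5
clock 5: out=1, reg = 0x52

011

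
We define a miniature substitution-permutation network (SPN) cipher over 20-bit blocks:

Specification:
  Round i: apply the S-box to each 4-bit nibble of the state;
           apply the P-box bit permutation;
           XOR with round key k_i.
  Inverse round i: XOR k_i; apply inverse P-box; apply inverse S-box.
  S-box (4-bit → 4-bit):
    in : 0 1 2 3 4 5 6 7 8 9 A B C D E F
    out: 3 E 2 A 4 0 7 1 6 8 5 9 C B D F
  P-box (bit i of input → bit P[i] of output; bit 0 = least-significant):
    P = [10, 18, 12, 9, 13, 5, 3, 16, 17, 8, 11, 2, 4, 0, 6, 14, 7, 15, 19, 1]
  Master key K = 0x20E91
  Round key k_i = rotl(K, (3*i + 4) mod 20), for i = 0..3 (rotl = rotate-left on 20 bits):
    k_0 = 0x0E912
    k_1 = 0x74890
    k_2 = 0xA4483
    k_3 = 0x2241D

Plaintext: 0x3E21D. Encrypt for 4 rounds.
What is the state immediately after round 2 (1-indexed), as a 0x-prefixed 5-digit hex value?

0x170BD

s_0 = plaintext = 0x3E21D
s_1 = Round(s_0, k_0) = 0x52E68
s_2 = Round(s_1, k_1) = 0x170BD
s_3 = Round(s_2, k_2) = 0x5E391
s_4 = Round(s_3, k_3) = 0x77749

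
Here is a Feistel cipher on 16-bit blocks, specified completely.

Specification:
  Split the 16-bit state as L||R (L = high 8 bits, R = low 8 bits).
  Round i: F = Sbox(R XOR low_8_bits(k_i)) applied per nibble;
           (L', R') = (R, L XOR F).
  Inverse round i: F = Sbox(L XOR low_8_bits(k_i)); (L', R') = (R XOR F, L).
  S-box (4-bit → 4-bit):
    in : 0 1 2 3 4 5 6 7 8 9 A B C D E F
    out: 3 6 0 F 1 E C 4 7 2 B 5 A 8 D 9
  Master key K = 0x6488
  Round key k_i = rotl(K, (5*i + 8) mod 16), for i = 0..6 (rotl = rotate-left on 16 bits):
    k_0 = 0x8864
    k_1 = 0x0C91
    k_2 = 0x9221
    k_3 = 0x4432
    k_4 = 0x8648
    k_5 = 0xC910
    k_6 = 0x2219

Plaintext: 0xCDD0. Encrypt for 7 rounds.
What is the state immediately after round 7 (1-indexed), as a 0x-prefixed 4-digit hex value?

0xEC8B

s_0 = plaintext = 0xCDD0
s_1 = Round(s_0, k_0) = 0xD09C
s_2 = Round(s_1, k_1) = 0x9CE8
s_3 = Round(s_2, k_2) = 0xE83E
s_4 = Round(s_3, k_3) = 0x3ED2
s_5 = Round(s_4, k_4) = 0xD215
s_6 = Round(s_5, k_5) = 0x15EC
s_7 = Round(s_6, k_6) = 0xEC8B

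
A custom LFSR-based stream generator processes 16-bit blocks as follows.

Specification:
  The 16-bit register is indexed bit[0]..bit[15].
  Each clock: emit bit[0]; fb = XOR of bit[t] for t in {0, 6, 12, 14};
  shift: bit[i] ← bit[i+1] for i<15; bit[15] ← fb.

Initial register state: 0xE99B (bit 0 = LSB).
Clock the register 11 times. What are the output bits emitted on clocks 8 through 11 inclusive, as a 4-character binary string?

reg_0 = 0xE99B
clock 1: out=1, reg = 0x74CD
clock 2: out=1, reg = 0x3A66
clock 3: out=0, reg = 0x1D33
clock 4: out=1, reg = 0x0E99
clock 5: out=1, reg = 0x874C
clock 6: out=0, reg = 0xC3A6
clock 7: out=0, reg = 0xE1D3
clock 8: out=1, reg = 0xF0E9
clock 9: out=1, reg = 0x7874
clock 10: out=0, reg = 0xBC3A
clock 11: out=0, reg = 0xDE1D

1100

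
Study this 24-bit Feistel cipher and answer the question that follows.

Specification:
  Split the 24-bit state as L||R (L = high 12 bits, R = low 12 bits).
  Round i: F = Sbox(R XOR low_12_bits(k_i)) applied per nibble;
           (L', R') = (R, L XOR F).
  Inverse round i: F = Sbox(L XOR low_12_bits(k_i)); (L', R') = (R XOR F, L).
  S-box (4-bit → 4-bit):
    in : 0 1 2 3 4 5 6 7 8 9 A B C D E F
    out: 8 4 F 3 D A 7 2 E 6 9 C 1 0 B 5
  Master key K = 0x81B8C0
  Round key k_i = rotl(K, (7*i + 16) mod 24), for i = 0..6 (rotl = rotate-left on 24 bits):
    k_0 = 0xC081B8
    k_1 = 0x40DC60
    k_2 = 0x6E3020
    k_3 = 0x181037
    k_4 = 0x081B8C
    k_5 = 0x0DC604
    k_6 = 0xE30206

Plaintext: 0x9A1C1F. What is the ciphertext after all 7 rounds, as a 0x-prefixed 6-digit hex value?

0x823071

s_0 = plaintext = 0x9A1C1F
s_1 = Round(s_0, k_0) = 0xC1F933
s_2 = Round(s_1, k_1) = 0x9336BC
s_3 = Round(s_2, k_2) = 0x6BCE52
s_4 = Round(s_3, k_3) = 0xE52DC6
s_5 = Round(s_4, k_4) = 0xDC698B
s_6 = Round(s_5, k_5) = 0x98B823
s_7 = Round(s_6, k_6) = 0x823071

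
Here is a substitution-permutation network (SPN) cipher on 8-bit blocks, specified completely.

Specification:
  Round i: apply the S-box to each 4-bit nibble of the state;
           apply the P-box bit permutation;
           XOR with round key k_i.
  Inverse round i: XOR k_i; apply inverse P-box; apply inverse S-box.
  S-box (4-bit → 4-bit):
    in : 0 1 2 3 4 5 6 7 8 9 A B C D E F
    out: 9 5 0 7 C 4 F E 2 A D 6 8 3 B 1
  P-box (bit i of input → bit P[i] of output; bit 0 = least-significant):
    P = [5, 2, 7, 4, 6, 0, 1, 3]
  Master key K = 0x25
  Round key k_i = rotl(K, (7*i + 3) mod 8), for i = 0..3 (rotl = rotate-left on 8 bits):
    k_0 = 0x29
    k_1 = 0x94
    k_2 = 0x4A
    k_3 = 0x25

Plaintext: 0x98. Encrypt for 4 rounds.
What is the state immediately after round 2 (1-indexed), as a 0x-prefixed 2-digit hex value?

0x04

s_0 = plaintext = 0x98
s_1 = Round(s_0, k_0) = 0x24
s_2 = Round(s_1, k_1) = 0x04
s_3 = Round(s_2, k_2) = 0x92
s_4 = Round(s_3, k_3) = 0x2C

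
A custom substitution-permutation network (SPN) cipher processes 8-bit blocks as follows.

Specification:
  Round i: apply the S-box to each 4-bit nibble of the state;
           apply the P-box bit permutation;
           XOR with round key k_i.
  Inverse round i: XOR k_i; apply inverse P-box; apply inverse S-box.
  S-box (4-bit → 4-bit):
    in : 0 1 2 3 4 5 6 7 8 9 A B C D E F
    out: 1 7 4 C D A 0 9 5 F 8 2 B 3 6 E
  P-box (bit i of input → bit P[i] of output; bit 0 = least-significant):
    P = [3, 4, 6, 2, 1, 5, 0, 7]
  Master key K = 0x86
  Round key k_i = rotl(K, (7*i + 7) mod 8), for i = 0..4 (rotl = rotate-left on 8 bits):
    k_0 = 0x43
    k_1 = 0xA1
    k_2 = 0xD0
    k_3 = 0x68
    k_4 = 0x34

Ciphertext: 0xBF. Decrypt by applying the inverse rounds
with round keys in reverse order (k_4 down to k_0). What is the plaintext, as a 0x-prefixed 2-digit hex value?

s_0 = ciphertext = 0xBF
s_1 = InvRound(s_0, k_4) = 0x40
s_2 = InvRound(s_1, k_3) = 0xB0
s_3 = InvRound(s_2, k_2) = 0xB2
s_4 = InvRound(s_3, k_1) = 0x8B
s_5 = InvRound(s_4, k_0) = 0xA8

0xA8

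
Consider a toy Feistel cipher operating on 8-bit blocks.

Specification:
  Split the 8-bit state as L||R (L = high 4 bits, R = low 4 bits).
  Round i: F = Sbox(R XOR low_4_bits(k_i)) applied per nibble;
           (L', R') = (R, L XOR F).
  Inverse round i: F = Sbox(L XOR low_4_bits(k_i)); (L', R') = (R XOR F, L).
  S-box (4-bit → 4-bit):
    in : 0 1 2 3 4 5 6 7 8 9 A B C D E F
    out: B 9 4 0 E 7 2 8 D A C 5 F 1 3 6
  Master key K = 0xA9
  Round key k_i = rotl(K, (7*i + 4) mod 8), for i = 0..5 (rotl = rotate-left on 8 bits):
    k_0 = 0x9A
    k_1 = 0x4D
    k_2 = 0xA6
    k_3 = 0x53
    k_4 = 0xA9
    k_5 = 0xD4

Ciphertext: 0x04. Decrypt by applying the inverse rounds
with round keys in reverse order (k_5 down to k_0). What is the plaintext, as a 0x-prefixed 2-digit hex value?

0x1E

s_0 = ciphertext = 0x04
s_1 = InvRound(s_0, k_5) = 0xA0
s_2 = InvRound(s_1, k_4) = 0x0A
s_3 = InvRound(s_2, k_3) = 0xA0
s_4 = InvRound(s_3, k_2) = 0xFA
s_5 = InvRound(s_4, k_1) = 0xEF
s_6 = InvRound(s_5, k_0) = 0x1E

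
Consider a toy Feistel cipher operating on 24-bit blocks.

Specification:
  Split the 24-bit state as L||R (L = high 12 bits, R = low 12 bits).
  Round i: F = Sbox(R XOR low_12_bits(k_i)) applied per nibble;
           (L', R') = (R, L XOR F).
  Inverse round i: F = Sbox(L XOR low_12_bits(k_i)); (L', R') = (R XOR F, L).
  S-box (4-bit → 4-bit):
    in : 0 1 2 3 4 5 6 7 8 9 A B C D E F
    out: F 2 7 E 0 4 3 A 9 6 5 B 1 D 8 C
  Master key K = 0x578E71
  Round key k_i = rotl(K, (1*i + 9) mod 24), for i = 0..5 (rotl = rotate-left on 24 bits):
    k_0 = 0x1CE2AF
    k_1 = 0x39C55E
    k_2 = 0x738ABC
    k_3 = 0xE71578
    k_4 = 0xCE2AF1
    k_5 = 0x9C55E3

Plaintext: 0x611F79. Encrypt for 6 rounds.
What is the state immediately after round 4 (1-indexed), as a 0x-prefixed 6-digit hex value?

0x69299D

s_0 = plaintext = 0x611F79
s_1 = Round(s_0, k_0) = 0xF79BC2
s_2 = Round(s_1, k_1) = 0xBC2718
s_3 = Round(s_2, k_2) = 0x718692
s_4 = Round(s_3, k_3) = 0x69299D
s_5 = Round(s_4, k_4) = 0x99D8A3
s_6 = Round(s_5, k_5) = 0x8A3492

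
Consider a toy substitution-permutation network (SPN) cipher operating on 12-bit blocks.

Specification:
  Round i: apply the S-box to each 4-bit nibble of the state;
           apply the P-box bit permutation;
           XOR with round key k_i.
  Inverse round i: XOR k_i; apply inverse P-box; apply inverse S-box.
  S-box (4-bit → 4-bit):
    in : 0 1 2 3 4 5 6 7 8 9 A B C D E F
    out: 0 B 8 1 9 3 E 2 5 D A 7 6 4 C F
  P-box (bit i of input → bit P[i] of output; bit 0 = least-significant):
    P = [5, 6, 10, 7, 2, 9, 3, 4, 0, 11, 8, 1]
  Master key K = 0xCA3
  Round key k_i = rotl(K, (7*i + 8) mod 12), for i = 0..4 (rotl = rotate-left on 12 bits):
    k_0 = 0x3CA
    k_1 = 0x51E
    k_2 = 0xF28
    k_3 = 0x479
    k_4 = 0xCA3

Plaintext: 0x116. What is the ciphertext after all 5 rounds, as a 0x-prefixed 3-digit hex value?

0xF33

s_0 = plaintext = 0x116
s_1 = Round(s_0, k_0) = 0xD1D
s_2 = Round(s_1, k_1) = 0x20A
s_3 = Round(s_2, k_2) = 0xFEA
s_4 = Round(s_3, k_3) = 0xDA2
s_5 = Round(s_4, k_4) = 0xF33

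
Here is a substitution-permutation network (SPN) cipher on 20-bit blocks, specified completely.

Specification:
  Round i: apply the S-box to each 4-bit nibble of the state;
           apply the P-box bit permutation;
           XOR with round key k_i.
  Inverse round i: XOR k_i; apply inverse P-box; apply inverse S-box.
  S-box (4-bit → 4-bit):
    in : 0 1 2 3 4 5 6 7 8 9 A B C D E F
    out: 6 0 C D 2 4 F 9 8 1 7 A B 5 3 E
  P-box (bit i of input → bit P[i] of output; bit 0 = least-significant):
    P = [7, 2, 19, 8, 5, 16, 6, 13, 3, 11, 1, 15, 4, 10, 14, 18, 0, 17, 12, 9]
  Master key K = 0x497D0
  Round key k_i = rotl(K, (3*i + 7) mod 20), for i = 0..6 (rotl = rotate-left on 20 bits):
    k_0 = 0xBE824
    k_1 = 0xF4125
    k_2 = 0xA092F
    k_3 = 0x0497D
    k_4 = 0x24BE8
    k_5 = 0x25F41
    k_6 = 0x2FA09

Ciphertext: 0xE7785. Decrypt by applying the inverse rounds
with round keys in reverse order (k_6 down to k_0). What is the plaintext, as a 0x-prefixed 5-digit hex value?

0x1C4F1

s_0 = ciphertext = 0xE7785
s_1 = InvRound(s_0, k_6) = 0x1BC16
s_2 = InvRound(s_1, k_5) = 0xCD2FB
s_3 = InvRound(s_2, k_4) = 0xA7F12
s_4 = InvRound(s_3, k_3) = 0x64D30
s_5 = InvRound(s_4, k_2) = 0x96D10
s_6 = InvRound(s_5, k_1) = 0xEC474
s_7 = InvRound(s_6, k_0) = 0x1C4F1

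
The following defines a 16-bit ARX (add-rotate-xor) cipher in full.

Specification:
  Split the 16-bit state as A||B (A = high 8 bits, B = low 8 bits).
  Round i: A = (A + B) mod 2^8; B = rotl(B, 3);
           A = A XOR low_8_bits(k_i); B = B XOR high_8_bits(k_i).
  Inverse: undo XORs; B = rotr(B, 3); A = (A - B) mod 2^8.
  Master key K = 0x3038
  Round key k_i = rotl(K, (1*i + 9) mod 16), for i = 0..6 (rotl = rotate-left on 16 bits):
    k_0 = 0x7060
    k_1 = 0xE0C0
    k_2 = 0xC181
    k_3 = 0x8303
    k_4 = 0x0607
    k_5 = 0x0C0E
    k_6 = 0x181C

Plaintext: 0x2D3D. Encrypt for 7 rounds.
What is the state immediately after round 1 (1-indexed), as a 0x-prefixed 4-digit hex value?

s_0 = plaintext = 0x2D3D
s_1 = Round(s_0, k_0) = 0x0A99
s_2 = Round(s_1, k_1) = 0x632C
s_3 = Round(s_2, k_2) = 0x0EA0
s_4 = Round(s_3, k_3) = 0xAD86
s_5 = Round(s_4, k_4) = 0x3432
s_6 = Round(s_5, k_5) = 0x689D
s_7 = Round(s_6, k_6) = 0x19F4

0x0A99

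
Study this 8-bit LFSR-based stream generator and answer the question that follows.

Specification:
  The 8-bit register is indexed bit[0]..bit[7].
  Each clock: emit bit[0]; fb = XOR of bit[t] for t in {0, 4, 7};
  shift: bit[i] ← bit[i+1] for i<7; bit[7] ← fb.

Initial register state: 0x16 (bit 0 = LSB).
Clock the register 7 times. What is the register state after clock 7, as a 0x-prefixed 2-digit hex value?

reg_0 = 0x16
clock 1: out=0, reg = 0x8B
clock 2: out=1, reg = 0x45
clock 3: out=1, reg = 0xA2
clock 4: out=0, reg = 0xD1
clock 5: out=1, reg = 0xE8
clock 6: out=0, reg = 0xF4
clock 7: out=0, reg = 0x7A

0x7A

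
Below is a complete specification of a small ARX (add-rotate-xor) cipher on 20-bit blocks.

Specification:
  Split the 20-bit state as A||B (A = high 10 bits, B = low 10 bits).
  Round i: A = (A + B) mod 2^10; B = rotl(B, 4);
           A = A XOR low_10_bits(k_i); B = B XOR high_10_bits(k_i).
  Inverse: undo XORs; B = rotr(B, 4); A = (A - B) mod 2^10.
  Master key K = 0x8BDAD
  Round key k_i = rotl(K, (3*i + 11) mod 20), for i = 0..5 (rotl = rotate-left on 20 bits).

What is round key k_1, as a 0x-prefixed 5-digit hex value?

K = 0x8BDAD
k_0 = rotl(K, (3*0+11) mod 20) = rotl(K, 11) = 0xD6C5E
k_1 = rotl(K, (3*1+11) mod 20) = rotl(K, 14) = 0xB62F6

0xB62F6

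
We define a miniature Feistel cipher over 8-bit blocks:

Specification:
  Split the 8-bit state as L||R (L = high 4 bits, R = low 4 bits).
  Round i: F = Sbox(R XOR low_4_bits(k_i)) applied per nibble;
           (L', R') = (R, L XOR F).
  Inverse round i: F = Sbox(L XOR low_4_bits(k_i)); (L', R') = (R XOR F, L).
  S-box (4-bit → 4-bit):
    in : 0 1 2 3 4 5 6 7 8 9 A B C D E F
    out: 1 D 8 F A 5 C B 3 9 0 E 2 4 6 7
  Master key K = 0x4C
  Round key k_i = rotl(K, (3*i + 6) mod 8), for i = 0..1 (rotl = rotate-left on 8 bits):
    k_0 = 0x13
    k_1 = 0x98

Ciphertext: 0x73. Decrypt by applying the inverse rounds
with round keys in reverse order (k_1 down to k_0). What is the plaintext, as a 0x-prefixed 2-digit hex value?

0xC4

s_0 = ciphertext = 0x73
s_1 = InvRound(s_0, k_1) = 0x47
s_2 = InvRound(s_1, k_0) = 0xC4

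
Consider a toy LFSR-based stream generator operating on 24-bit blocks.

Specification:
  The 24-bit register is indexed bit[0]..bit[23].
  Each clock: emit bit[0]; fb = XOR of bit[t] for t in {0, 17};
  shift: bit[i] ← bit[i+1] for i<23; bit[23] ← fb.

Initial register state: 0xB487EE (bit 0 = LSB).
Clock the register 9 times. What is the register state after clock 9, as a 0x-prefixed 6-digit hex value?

reg_0 = 0xB487EE
clock 1: out=0, reg = 0x5A43F7
clock 2: out=1, reg = 0x2D21FB
clock 3: out=1, reg = 0x9690FD
clock 4: out=1, reg = 0x4B487E
clock 5: out=0, reg = 0xA5A43F
clock 6: out=1, reg = 0xD2D21F
clock 7: out=1, reg = 0x69690F
clock 8: out=1, reg = 0xB4B487
clock 9: out=1, reg = 0xDA5A43

0xDA5A43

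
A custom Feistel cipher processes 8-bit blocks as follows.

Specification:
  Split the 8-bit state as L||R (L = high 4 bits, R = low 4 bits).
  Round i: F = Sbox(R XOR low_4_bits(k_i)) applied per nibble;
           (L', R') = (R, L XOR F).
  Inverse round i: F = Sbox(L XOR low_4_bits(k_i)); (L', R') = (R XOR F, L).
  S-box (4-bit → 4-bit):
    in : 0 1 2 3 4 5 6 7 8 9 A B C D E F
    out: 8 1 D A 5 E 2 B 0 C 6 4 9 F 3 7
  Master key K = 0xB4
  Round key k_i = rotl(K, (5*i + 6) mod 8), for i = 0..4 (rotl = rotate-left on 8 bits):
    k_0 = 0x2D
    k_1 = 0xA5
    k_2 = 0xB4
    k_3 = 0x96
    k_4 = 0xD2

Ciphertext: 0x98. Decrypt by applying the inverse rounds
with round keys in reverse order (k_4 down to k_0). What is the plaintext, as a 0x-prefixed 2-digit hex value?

0x70

s_0 = ciphertext = 0x98
s_1 = InvRound(s_0, k_4) = 0xC9
s_2 = InvRound(s_1, k_3) = 0xFC
s_3 = InvRound(s_2, k_2) = 0x8F
s_4 = InvRound(s_3, k_1) = 0x08
s_5 = InvRound(s_4, k_0) = 0x70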